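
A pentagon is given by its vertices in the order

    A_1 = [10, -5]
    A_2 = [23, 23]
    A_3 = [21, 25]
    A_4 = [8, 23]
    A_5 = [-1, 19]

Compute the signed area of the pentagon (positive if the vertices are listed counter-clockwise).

Apply Gauss's area formula: 2A = Σ (x_i·y_{i+1} − x_{i+1}·y_i), indices taken mod 5.
A_1→A_2: (10)(23) − (23)(-5) = 345
A_2→A_3: (23)(25) − (21)(23) = 92
A_3→A_4: (21)(23) − (8)(25) = 283
A_4→A_5: (8)(19) − (-1)(23) = 175
A_5→A_1: (-1)(-5) − (10)(19) = -185
Σ = 710
Signed area = Σ/2 = 355 (positive ⇒ counter-clockwise traversal).

355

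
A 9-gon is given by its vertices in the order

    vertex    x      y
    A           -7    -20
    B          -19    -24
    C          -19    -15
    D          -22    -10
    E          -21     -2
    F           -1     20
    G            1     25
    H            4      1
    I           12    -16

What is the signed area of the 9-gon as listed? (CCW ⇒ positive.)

-841.5

Σ = (-212) + (-171) + (-140) + (-166) + (-422) + (-45) + (-99) + (-76) + (-352) = -1683
Signed area = Σ/2 = -841.5 (negative ⇒ clockwise traversal).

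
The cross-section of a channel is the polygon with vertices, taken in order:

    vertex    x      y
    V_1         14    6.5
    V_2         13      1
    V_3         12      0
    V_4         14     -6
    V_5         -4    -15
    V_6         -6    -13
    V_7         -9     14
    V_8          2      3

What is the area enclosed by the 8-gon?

355.75

Apply the surveyor's formula: 2A = Σ (x_i·y_{i+1} − x_{i+1}·y_i), indices taken mod 8.
Σ = (-70.5) + (-12) + (-72) + (-234) + (-38) + (-201) + (-55) + (-29) = -711.5
Area = |Σ|/2 = 355.75.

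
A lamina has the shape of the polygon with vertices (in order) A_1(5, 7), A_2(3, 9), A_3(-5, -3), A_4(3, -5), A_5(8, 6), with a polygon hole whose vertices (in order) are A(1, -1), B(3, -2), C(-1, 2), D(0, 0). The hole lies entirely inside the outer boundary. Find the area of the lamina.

Outer boundary:
Apply the shoelace formula: 2A = Σ (x_i·y_{i+1} − x_{i+1}·y_i), indices taken mod 5.
Σ = (24) + (36) + (34) + (58) + (26) = 178
Area = |Σ|/2 = 89.
Hole:
Cross-terms: 1, 4, 0, 0  ⇒  Σ = 5
Area = |Σ|/2 = 2.5.
Net area = 89 − 2.5 = 86.5.

86.5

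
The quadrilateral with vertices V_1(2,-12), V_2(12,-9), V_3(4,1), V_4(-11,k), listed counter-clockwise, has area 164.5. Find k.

Write out the shoelace sum; only the two edges meeting at V_4 involve k:
2·Area = [(4·k − (-11)·1) + ((-11)·(-12) − 2·k)] + 174
       = 2·k + 317 = 329
⇒ k = 6.

6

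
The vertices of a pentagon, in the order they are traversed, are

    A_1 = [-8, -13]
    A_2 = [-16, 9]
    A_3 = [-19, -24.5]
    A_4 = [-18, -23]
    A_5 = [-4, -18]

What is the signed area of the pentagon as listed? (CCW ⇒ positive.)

209.5

Σ = (-280) + (563) + (-4) + (232) + (-92) = 419
Signed area = Σ/2 = 209.5 (positive ⇒ counter-clockwise traversal).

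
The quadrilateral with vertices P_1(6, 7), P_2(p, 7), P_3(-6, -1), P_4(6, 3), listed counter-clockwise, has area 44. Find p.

Write out the shoelace sum; only the two edges meeting at P_2 involve p:
2·Area = [(6·7 − p·7) + (p·(-1) − (-6)·7)] + 12
       = -8·p + 96 = 88
⇒ p = 1.

1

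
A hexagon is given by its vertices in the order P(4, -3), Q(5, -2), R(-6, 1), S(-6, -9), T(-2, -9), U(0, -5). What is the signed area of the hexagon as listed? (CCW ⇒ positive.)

63

Apply the surveyor's formula: 2A = Σ (x_i·y_{i+1} − x_{i+1}·y_i), indices taken mod 6.
Σ = (7) + (-7) + (60) + (36) + (10) + (20) = 126
Signed area = Σ/2 = 63 (positive ⇒ counter-clockwise traversal).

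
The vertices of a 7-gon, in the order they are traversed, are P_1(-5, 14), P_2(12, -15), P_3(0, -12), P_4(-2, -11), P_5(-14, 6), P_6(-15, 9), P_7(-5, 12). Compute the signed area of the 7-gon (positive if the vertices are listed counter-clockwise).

-304

Σ = (-93) + (-144) + (-24) + (-166) + (-36) + (-135) + (-10) = -608
Signed area = Σ/2 = -304 (negative ⇒ clockwise traversal).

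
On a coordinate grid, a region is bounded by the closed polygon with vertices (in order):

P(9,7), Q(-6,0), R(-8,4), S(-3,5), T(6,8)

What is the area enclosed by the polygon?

47

Apply the surveyor's formula: 2A = Σ (x_i·y_{i+1} − x_{i+1}·y_i), indices taken mod 5.
P→Q: (9)(0) − (-6)(7) = 42
Q→R: (-6)(4) − (-8)(0) = -24
R→S: (-8)(5) − (-3)(4) = -28
S→T: (-3)(8) − (6)(5) = -54
T→P: (6)(7) − (9)(8) = -30
Σ = -94
Area = |Σ|/2 = 47.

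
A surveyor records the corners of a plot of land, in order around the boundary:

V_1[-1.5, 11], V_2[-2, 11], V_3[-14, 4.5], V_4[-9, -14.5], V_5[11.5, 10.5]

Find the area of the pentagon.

304.25

Apply the shoelace formula: 2A = Σ (x_i·y_{i+1} − x_{i+1}·y_i), indices taken mod 5.
V_1→V_2: (-1.5)(11) − (-2)(11) = 5.5
V_2→V_3: (-2)(4.5) − (-14)(11) = 145
V_3→V_4: (-14)(-14.5) − (-9)(4.5) = 243.5
V_4→V_5: (-9)(10.5) − (11.5)(-14.5) = 72.25
V_5→V_1: (11.5)(11) − (-1.5)(10.5) = 142.25
Σ = 608.5
Area = |Σ|/2 = 304.25.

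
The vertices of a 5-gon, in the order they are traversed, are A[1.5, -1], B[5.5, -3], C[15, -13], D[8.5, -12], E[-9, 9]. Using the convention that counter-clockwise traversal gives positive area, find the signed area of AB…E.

-65.5

Apply the shoelace formula: 2A = Σ (x_i·y_{i+1} − x_{i+1}·y_i), indices taken mod 5.
Σ = (1) + (-26.5) + (-69.5) + (-31.5) + (-4.5) = -131
Signed area = Σ/2 = -65.5 (negative ⇒ clockwise traversal).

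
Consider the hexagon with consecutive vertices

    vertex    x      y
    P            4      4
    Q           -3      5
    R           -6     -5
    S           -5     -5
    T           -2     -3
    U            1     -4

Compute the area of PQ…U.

Apply Gauss's area formula: 2A = Σ (x_i·y_{i+1} − x_{i+1}·y_i), indices taken mod 6.
Σ = (32) + (45) + (5) + (5) + (11) + (20) = 118
Area = |Σ|/2 = 59.

59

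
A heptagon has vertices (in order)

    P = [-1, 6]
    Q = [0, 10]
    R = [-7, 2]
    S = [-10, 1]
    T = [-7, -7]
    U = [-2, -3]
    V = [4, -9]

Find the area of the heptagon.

101

P→Q: (-1)(10) − (0)(6) = -10
Q→R: (0)(2) − (-7)(10) = 70
R→S: (-7)(1) − (-10)(2) = 13
S→T: (-10)(-7) − (-7)(1) = 77
T→U: (-7)(-3) − (-2)(-7) = 7
U→V: (-2)(-9) − (4)(-3) = 30
V→P: (4)(6) − (-1)(-9) = 15
Σ = 202
Area = |Σ|/2 = 101.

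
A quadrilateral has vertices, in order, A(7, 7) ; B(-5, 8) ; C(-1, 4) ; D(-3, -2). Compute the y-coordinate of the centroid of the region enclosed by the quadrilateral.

Apply the surveyor's formula. First the cross-terms c_i = x_i·y_{i+1} − x_{i+1}·y_i:
  91, -12, 14, -7  ⇒  2A = 86, A = 43.
Then Σ (y_i + y_{i+1})·c_i = 1214, so ȳ = 1214 / (6·43) = 607/129.

607/129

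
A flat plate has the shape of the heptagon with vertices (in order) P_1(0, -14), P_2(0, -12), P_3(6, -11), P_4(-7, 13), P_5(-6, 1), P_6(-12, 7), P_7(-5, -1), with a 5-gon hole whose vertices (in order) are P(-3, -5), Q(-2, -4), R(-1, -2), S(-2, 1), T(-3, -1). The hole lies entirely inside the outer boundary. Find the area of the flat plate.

Outer boundary:
Apply the shoelace formula: 2A = Σ (x_i·y_{i+1} − x_{i+1}·y_i), indices taken mod 7.
P_1→P_2: (0)(-12) − (0)(-14) = 0
P_2→P_3: (0)(-11) − (6)(-12) = 72
P_3→P_4: (6)(13) − (-7)(-11) = 1
P_4→P_5: (-7)(1) − (-6)(13) = 71
P_5→P_6: (-6)(7) − (-12)(1) = -30
P_6→P_7: (-12)(-1) − (-5)(7) = 47
P_7→P_1: (-5)(-14) − (0)(-1) = 70
Σ = 231
Area = |Σ|/2 = 115.5.
Hole:
Cross-terms: 2, 0, -5, 5, 12  ⇒  Σ = 14
Area = |Σ|/2 = 7.
Net area = 115.5 − 7 = 108.5.

108.5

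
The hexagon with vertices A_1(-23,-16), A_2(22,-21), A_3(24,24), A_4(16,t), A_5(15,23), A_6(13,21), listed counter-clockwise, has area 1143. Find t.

The doubled signed area Σ (x_i y_{i+1} − x_{i+1} y_i) is linear in t.
With t=0 it equals 2142; the coefficient of t is 9 (from the two edges through A_4).
So 9·t + 2142 = 2·1143 = 2286 ⇒ t = 16.

16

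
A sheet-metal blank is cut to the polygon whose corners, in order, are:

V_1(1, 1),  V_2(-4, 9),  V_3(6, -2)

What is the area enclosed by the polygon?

Apply the surveyor's formula: 2A = Σ (x_i·y_{i+1} − x_{i+1}·y_i), indices taken mod 3.
Σ = (13) + (-46) + (8) = -25
Area = |Σ|/2 = 12.5.

12.5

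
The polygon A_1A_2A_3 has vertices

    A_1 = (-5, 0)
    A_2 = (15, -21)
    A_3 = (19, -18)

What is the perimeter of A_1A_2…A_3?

|A_1A_2| = √((20)² + (-21)²) = √841 = 29
|A_2A_3| = √((4)² + (3)²) = √25 = 5
|A_3A_1| = √((-24)² + (18)²) = √900 = 30
Perimeter = 29 + 5 + 30 = 64.

64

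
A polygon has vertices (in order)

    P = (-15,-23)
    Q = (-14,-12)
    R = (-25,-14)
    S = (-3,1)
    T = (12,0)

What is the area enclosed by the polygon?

Apply the shoelace (surveyor's) formula: 2A = Σ (x_i·y_{i+1} − x_{i+1}·y_i), indices taken mod 5.
Σ = (-142) + (-104) + (-67) + (-12) + (-276) = -601
Area = |Σ|/2 = 300.5.

300.5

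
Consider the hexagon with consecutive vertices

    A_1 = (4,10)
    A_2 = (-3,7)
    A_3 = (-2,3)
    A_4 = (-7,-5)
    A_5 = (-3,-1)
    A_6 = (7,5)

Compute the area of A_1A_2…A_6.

64

Apply Gauss's area formula: 2A = Σ (x_i·y_{i+1} − x_{i+1}·y_i), indices taken mod 6.
Σ = (58) + (5) + (31) + (-8) + (-8) + (50) = 128
Area = |Σ|/2 = 64.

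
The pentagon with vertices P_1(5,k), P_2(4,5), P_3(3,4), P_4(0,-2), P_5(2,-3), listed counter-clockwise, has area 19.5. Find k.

The doubled signed area Σ (x_i y_{i+1} − x_{i+1} y_i) is linear in k.
With k=0 it equals 39; the coefficient of k is -2 (from the two edges through P_1).
So -2·k + 39 = 2·19.5 = 39 ⇒ k = 0.

0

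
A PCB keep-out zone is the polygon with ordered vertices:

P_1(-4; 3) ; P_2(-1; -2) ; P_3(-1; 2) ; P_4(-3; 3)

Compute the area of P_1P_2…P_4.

Apply Gauss's area formula: 2A = Σ (x_i·y_{i+1} − x_{i+1}·y_i), indices taken mod 4.
Σ = (11) + (-4) + (3) + (3) = 13
Area = |Σ|/2 = 6.5.

6.5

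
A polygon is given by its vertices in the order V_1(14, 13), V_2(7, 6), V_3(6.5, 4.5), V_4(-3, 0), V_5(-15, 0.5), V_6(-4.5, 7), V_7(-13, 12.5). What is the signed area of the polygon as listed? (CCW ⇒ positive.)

-207.25

Cross-terms: -7, -7.5, 13.5, -1.5, -102.75, 34.75, -344  ⇒  Σ = -414.5
Signed area = Σ/2 = -207.25 (negative ⇒ clockwise traversal).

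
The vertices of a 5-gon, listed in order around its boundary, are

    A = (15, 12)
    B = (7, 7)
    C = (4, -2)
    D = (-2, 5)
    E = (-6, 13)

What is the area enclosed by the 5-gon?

134

Apply Gauss's area formula: 2A = Σ (x_i·y_{i+1} − x_{i+1}·y_i), indices taken mod 5.
Cross-terms: 21, -42, 16, 4, -267  ⇒  Σ = -268
Area = |Σ|/2 = 134.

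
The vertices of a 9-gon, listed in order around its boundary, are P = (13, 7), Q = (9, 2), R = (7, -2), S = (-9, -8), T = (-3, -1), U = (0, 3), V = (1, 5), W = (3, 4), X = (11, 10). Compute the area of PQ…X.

124

Apply the surveyor's formula: 2A = Σ (x_i·y_{i+1} − x_{i+1}·y_i), indices taken mod 9.
Σ = (-37) + (-32) + (-74) + (-15) + (-9) + (-3) + (-11) + (-14) + (-53) = -248
Area = |Σ|/2 = 124.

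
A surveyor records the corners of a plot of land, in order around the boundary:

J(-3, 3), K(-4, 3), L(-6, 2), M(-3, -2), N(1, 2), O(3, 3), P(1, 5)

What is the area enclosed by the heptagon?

27

J→K: (-3)(3) − (-4)(3) = 3
K→L: (-4)(2) − (-6)(3) = 10
L→M: (-6)(-2) − (-3)(2) = 18
M→N: (-3)(2) − (1)(-2) = -4
N→O: (1)(3) − (3)(2) = -3
O→P: (3)(5) − (1)(3) = 12
P→J: (1)(3) − (-3)(5) = 18
Σ = 54
Area = |Σ|/2 = 27.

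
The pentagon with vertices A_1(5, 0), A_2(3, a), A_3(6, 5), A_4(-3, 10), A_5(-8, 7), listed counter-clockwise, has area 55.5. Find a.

The doubled signed area Σ (x_i y_{i+1} − x_{i+1} y_i) is linear in a.
With a=0 it equals 114; the coefficient of a is -1 (from the two edges through A_2).
So -1·a + 114 = 2·55.5 = 111 ⇒ a = 3.

3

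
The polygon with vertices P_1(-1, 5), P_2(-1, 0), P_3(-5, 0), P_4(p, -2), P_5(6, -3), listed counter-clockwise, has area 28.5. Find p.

Write out the shoelace sum; only the two edges meeting at P_4 involve p:
2·Area = [((-5)·(-2) − p·0) + (p·(-3) − 6·(-2))] + 32
       = -3·p + 54 = 57
⇒ p = -1.

-1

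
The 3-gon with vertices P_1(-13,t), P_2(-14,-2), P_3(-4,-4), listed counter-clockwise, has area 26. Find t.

The doubled signed area Σ (x_i y_{i+1} − x_{i+1} y_i) is linear in t.
With t=0 it equals 22; the coefficient of t is 10 (from the two edges through P_1).
So 10·t + 22 = 2·26 = 52 ⇒ t = 3.

3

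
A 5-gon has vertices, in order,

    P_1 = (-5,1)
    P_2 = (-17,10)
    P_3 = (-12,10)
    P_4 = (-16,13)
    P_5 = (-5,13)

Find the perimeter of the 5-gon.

|P_1P_2| = √((-12)² + (9)²) = √225 = 15
|P_2P_3| = √((5)² + (0)²) = √25 = 5
|P_3P_4| = √((-4)² + (3)²) = √25 = 5
|P_4P_5| = √((11)² + (0)²) = √121 = 11
|P_5P_1| = √((0)² + (-12)²) = √144 = 12
Perimeter = 15 + 5 + 5 + 11 + 12 = 48.

48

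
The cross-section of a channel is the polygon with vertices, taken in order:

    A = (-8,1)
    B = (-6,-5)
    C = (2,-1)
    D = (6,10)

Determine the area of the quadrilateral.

87

Apply the shoelace formula: 2A = Σ (x_i·y_{i+1} − x_{i+1}·y_i), indices taken mod 4.
Σ = (46) + (16) + (26) + (86) = 174
Area = |Σ|/2 = 87.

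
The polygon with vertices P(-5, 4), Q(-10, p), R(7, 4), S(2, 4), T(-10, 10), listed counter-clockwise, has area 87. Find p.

-7

The doubled signed area Σ (x_i y_{i+1} − x_{i+1} y_i) is linear in p.
With p=0 it equals 90; the coefficient of p is -12 (from the two edges through Q).
So -12·p + 90 = 2·87 = 174 ⇒ p = -7.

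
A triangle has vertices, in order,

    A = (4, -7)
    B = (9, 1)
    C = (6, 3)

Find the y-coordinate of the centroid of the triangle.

Apply Gauss's area formula. First the cross-terms c_i = x_i·y_{i+1} − x_{i+1}·y_i:
  67, 21, -54  ⇒  2A = 34, A = 17.
Then Σ (y_i + y_{i+1})·c_i = -102, so ȳ = -102 / (6·17) = -1.

-1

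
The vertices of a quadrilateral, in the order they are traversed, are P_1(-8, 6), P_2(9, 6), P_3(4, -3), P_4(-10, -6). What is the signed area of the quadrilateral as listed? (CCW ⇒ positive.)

-157.5

Apply the surveyor's formula: 2A = Σ (x_i·y_{i+1} − x_{i+1}·y_i), indices taken mod 4.
Σ = (-102) + (-51) + (-54) + (-108) = -315
Signed area = Σ/2 = -157.5 (negative ⇒ clockwise traversal).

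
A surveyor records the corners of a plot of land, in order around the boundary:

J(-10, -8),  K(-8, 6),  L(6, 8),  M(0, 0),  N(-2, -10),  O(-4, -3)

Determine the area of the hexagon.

128

Apply the shoelace (surveyor's) formula: 2A = Σ (x_i·y_{i+1} − x_{i+1}·y_i), indices taken mod 6.
Σ = (-124) + (-100) + (0) + (0) + (-34) + (2) = -256
Area = |Σ|/2 = 128.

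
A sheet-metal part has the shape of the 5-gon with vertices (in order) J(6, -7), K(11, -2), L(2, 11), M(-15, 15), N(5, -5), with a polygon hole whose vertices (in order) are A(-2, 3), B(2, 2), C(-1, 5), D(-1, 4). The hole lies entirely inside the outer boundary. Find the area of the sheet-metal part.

186

Outer boundary:
Apply the surveyor's formula: 2A = Σ (x_i·y_{i+1} − x_{i+1}·y_i), indices taken mod 5.
Σ = (65) + (125) + (195) + (0) + (-5) = 380
Area = |Σ|/2 = 190.
Hole:
Apply the shoelace (surveyor's) formula: 2A = Σ (x_i·y_{i+1} − x_{i+1}·y_i), indices taken mod 4.
A→B: (-2)(2) − (2)(3) = -10
B→C: (2)(5) − (-1)(2) = 12
C→D: (-1)(4) − (-1)(5) = 1
D→A: (-1)(3) − (-2)(4) = 5
Σ = 8
Area = |Σ|/2 = 4.
Net area = 190 − 4 = 186.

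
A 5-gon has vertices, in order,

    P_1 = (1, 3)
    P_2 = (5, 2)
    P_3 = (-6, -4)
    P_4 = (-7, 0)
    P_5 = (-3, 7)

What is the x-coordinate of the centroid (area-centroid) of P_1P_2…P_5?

-136/57

Apply the surveyor's formula. First the cross-terms c_i = x_i·y_{i+1} − x_{i+1}·y_i:
  -13, -8, -28, -49, -16  ⇒  2A = -114, A = -57.
Then Σ (x_i + x_{i+1})·c_i = 816, so x̄ = 816 / (6·(-57)) = -136/57.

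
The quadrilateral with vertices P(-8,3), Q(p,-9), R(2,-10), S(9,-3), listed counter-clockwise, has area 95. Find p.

Write out the shoelace sum; only the two edges meeting at Q involve p:
2·Area = [((-8)·(-9) − p·3) + (p·(-10) − 2·(-9))] + 87
       = -13·p + 177 = 190
⇒ p = -1.

-1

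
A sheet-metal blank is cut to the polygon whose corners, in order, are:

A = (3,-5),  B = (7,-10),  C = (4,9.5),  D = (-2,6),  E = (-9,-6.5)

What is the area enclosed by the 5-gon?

143

Apply the shoelace (surveyor's) formula: 2A = Σ (x_i·y_{i+1} − x_{i+1}·y_i), indices taken mod 5.
Σ = (5) + (106.5) + (43) + (67) + (64.5) = 286
Area = |Σ|/2 = 143.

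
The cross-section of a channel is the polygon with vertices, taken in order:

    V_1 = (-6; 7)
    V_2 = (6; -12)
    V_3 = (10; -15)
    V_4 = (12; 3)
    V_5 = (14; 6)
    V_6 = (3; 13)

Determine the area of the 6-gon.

Apply the surveyor's formula: 2A = Σ (x_i·y_{i+1} − x_{i+1}·y_i), indices taken mod 6.
V_1→V_2: (-6)(-12) − (6)(7) = 30
V_2→V_3: (6)(-15) − (10)(-12) = 30
V_3→V_4: (10)(3) − (12)(-15) = 210
V_4→V_5: (12)(6) − (14)(3) = 30
V_5→V_6: (14)(13) − (3)(6) = 164
V_6→V_1: (3)(7) − (-6)(13) = 99
Σ = 563
Area = |Σ|/2 = 281.5.

281.5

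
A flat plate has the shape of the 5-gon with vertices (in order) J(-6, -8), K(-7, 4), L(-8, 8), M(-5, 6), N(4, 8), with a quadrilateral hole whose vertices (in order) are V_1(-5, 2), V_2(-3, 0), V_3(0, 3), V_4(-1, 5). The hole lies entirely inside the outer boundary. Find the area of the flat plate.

68.5

Outer boundary:
Apply the shoelace formula: 2A = Σ (x_i·y_{i+1} − x_{i+1}·y_i), indices taken mod 5.
Cross-terms: -80, -24, -8, -64, 16  ⇒  Σ = -160
Area = |Σ|/2 = 80.
Hole:
Apply the shoelace formula: 2A = Σ (x_i·y_{i+1} − x_{i+1}·y_i), indices taken mod 4.
Cross-terms: 6, -9, 3, 23  ⇒  Σ = 23
Area = |Σ|/2 = 11.5.
Net area = 80 − 11.5 = 68.5.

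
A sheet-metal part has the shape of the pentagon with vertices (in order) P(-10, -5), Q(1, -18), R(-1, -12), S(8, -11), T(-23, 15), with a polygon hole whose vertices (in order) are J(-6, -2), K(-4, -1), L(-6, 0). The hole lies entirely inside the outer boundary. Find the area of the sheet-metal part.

195

Outer boundary:
Cross-terms: 185, -30, 107, -133, 265  ⇒  Σ = 394
Area = |Σ|/2 = 197.
Hole:
Σ = (-2) + (-6) + (12) = 4
Area = |Σ|/2 = 2.
Net area = 197 − 2 = 195.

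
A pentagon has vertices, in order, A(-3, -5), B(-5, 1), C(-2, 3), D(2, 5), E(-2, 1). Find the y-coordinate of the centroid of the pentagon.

Apply Gauss's area formula. First the cross-terms c_i = x_i·y_{i+1} − x_{i+1}·y_i:
  -28, -13, -16, 12, 13  ⇒  2A = -32, A = -16.
Then Σ (y_i + y_{i+1})·c_i = -48, so ȳ = -48 / (6·(-16)) = 0.5.

0.5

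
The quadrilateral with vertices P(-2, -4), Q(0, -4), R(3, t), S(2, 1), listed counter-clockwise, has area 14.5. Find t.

-6

The doubled signed area Σ (x_i y_{i+1} − x_{i+1} y_i) is linear in t.
With t=0 it equals 17; the coefficient of t is -2 (from the two edges through R).
So -2·t + 17 = 2·14.5 = 29 ⇒ t = -6.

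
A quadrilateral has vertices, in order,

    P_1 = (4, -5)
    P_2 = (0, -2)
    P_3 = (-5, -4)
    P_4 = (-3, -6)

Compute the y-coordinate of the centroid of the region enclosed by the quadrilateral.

Apply the shoelace (surveyor's) formula. First the cross-terms c_i = x_i·y_{i+1} − x_{i+1}·y_i:
  -8, -10, 18, 39  ⇒  2A = 39, A = 19.5.
Then Σ (y_i + y_{i+1})·c_i = -493, so ȳ = -493 / (6·19.5) = -493/117.

-493/117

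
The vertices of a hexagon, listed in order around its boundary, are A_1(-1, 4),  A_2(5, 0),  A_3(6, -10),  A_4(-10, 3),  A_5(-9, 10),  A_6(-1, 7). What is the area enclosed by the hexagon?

Apply the surveyor's formula: 2A = Σ (x_i·y_{i+1} − x_{i+1}·y_i), indices taken mod 6.
Σ = (-20) + (-50) + (-82) + (-73) + (-53) + (3) = -275
Area = |Σ|/2 = 137.5.

137.5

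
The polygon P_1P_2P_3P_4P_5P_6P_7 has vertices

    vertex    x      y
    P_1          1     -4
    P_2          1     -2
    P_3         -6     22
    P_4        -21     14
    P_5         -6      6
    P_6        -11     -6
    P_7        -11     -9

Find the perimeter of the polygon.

|P_1P_2| = √((0)² + (2)²) = √4 = 2
|P_2P_3| = √((-7)² + (24)²) = √625 = 25
|P_3P_4| = √((-15)² + (-8)²) = √289 = 17
|P_4P_5| = √((15)² + (-8)²) = √289 = 17
|P_5P_6| = √((-5)² + (-12)²) = √169 = 13
|P_6P_7| = √((0)² + (-3)²) = √9 = 3
|P_7P_1| = √((12)² + (5)²) = √169 = 13
Perimeter = 2 + 25 + 17 + 17 + 13 + 3 + 13 = 90.

90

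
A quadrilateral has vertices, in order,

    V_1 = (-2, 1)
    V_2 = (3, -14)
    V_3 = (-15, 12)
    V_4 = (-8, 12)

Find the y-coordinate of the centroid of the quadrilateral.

85/31

Apply Gauss's area formula. First the cross-terms c_i = x_i·y_{i+1} − x_{i+1}·y_i:
  25, -174, -84, 16  ⇒  2A = -217, A = -108.5.
Then Σ (y_i + y_{i+1})·c_i = -1785, so ȳ = -1785 / (6·(-108.5)) = 85/31.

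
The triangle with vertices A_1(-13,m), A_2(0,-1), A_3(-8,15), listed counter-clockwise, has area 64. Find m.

9

Write out the shoelace sum; only the two edges meeting at A_1 involve m:
2·Area = [((-8)·m − (-13)·15) + ((-13)·(-1) − 0·m)] + -8
       = -8·m + 200 = 128
⇒ m = 9.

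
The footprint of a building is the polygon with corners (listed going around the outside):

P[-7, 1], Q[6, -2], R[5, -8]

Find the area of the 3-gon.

40.5

Cross-terms: 8, -38, -51  ⇒  Σ = -81
Area = |Σ|/2 = 40.5.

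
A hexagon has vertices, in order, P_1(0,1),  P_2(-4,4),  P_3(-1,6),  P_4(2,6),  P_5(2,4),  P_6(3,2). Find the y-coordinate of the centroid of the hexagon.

475/129

Apply the shoelace formula. First the cross-terms c_i = x_i·y_{i+1} − x_{i+1}·y_i:
  4, -20, -18, -4, -8, 3  ⇒  2A = -43, A = -21.5.
Then Σ (y_i + y_{i+1})·c_i = -475, so ȳ = -475 / (6·(-21.5)) = 475/129.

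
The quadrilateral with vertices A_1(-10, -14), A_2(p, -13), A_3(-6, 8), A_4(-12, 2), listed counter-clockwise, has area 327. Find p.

The doubled signed area Σ (x_i y_{i+1} − x_{i+1} y_i) is linear in p.
With p=0 it equals 324; the coefficient of p is 22 (from the two edges through A_2).
So 22·p + 324 = 2·327 = 654 ⇒ p = 15.

15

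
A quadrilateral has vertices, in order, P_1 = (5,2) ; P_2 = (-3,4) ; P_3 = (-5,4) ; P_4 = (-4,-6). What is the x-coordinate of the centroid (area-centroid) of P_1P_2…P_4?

-202/153

Apply the surveyor's formula. First the cross-terms c_i = x_i·y_{i+1} − x_{i+1}·y_i:
  26, 8, 46, 22  ⇒  2A = 102, A = 51.
Then Σ (x_i + x_{i+1})·c_i = -404, so x̄ = -404 / (6·51) = -202/153.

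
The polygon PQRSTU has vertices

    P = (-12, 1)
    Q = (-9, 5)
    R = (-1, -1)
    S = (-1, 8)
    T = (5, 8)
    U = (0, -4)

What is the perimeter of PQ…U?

|PQ| = √((3)² + (4)²) = √25 = 5
|QR| = √((8)² + (-6)²) = √100 = 10
|RS| = √((0)² + (9)²) = √81 = 9
|ST| = √((6)² + (0)²) = √36 = 6
|TU| = √((-5)² + (-12)²) = √169 = 13
|UP| = √((-12)² + (5)²) = √169 = 13
Perimeter = 5 + 10 + 9 + 6 + 13 + 13 = 56.

56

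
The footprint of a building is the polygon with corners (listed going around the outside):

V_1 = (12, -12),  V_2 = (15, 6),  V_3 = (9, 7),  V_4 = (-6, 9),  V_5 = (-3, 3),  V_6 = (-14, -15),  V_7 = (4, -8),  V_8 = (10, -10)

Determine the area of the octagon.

Σ = (252) + (51) + (123) + (9) + (87) + (172) + (40) + (0) = 734
Area = |Σ|/2 = 367.

367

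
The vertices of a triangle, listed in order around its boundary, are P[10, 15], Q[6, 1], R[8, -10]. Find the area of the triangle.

Cross-terms: -80, -68, 220  ⇒  Σ = 72
Area = |Σ|/2 = 36.

36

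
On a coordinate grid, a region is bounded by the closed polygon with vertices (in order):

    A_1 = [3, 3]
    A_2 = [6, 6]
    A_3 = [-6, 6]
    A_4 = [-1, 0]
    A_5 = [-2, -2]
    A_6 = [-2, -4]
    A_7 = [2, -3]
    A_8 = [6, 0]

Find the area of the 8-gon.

67

Σ = (0) + (72) + (6) + (2) + (4) + (14) + (18) + (18) = 134
Area = |Σ|/2 = 67.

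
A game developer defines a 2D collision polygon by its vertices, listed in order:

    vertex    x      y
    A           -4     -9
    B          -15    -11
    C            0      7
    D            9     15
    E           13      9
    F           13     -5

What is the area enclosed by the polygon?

Σ = (-91) + (-105) + (-63) + (-114) + (-182) + (-137) = -692
Area = |Σ|/2 = 346.

346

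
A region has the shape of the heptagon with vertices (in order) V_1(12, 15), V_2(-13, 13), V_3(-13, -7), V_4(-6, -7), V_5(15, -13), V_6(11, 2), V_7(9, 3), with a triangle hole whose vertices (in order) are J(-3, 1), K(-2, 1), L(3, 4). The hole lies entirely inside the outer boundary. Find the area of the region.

Outer boundary:
V_1→V_2: (12)(13) − (-13)(15) = 351
V_2→V_3: (-13)(-7) − (-13)(13) = 260
V_3→V_4: (-13)(-7) − (-6)(-7) = 49
V_4→V_5: (-6)(-13) − (15)(-7) = 183
V_5→V_6: (15)(2) − (11)(-13) = 173
V_6→V_7: (11)(3) − (9)(2) = 15
V_7→V_1: (9)(15) − (12)(3) = 99
Σ = 1130
Area = |Σ|/2 = 565.
Hole:
Apply Gauss's area formula: 2A = Σ (x_i·y_{i+1} − x_{i+1}·y_i), indices taken mod 3.
Cross-terms: -1, -11, 15  ⇒  Σ = 3
Area = |Σ|/2 = 1.5.
Net area = 565 − 1.5 = 563.5.

563.5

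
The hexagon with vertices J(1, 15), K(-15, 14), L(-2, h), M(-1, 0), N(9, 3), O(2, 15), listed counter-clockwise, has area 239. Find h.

-5

Write out the shoelace sum; only the two edges meeting at L involve h:
2·Area = [((-15)·h − (-2)·14) + ((-2)·0 − (-1)·h)] + 380
       = -14·h + 408 = 478
⇒ h = -5.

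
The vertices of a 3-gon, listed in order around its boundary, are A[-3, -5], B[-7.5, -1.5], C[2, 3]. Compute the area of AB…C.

26.75

Apply Gauss's area formula: 2A = Σ (x_i·y_{i+1} − x_{i+1}·y_i), indices taken mod 3.
Σ = (-33) + (-19.5) + (-1) = -53.5
Area = |Σ|/2 = 26.75.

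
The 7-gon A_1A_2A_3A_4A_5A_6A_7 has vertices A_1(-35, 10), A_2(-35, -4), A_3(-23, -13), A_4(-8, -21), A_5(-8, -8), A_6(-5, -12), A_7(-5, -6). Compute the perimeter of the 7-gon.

|A_1A_2| = √((0)² + (-14)²) = √196 = 14
|A_2A_3| = √((12)² + (-9)²) = √225 = 15
|A_3A_4| = √((15)² + (-8)²) = √289 = 17
|A_4A_5| = √((0)² + (13)²) = √169 = 13
|A_5A_6| = √((3)² + (-4)²) = √25 = 5
|A_6A_7| = √((0)² + (6)²) = √36 = 6
|A_7A_1| = √((-30)² + (16)²) = √1156 = 34
Perimeter = 14 + 15 + 17 + 13 + 5 + 6 + 34 = 104.

104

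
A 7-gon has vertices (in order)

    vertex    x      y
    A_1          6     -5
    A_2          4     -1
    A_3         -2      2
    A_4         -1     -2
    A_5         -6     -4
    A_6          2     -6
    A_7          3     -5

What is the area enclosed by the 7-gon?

Cross-terms: 14, 6, 6, -8, 44, 8, 15  ⇒  Σ = 85
Area = |Σ|/2 = 42.5.

42.5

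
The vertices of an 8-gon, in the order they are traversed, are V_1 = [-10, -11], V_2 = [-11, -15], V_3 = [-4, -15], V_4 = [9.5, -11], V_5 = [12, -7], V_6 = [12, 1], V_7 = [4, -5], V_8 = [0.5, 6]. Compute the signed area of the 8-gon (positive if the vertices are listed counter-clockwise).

Apply Gauss's area formula: 2A = Σ (x_i·y_{i+1} − x_{i+1}·y_i), indices taken mod 8.
Σ = (29) + (105) + (186.5) + (65.5) + (96) + (-64) + (26.5) + (54.5) = 499
Signed area = Σ/2 = 249.5 (positive ⇒ counter-clockwise traversal).

249.5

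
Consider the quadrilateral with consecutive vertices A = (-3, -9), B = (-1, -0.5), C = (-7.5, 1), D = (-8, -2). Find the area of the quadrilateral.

Cross-terms: -7.5, -4.75, 23, 66  ⇒  Σ = 76.75
Area = |Σ|/2 = 38.375.

38.375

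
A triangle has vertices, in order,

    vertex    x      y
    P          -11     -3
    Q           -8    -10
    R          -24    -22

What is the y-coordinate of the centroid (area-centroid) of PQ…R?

Apply Gauss's area formula. First the cross-terms c_i = x_i·y_{i+1} − x_{i+1}·y_i:
  86, -64, -170  ⇒  2A = -148, A = -74.
Then Σ (y_i + y_{i+1})·c_i = 5180, so ȳ = 5180 / (6·(-74)) = -35/3.

-35/3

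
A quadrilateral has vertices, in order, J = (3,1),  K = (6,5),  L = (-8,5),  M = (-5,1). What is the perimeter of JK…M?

|JK| = √((3)² + (4)²) = √25 = 5
|KL| = √((-14)² + (0)²) = √196 = 14
|LM| = √((3)² + (-4)²) = √25 = 5
|MJ| = √((8)² + (0)²) = √64 = 8
Perimeter = 5 + 14 + 5 + 8 = 32.

32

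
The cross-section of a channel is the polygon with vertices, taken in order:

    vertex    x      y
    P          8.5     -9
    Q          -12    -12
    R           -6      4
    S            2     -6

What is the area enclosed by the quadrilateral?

Apply the shoelace (surveyor's) formula: 2A = Σ (x_i·y_{i+1} − x_{i+1}·y_i), indices taken mod 4.
P→Q: (8.5)(-12) − (-12)(-9) = -210
Q→R: (-12)(4) − (-6)(-12) = -120
R→S: (-6)(-6) − (2)(4) = 28
S→P: (2)(-9) − (8.5)(-6) = 33
Σ = -269
Area = |Σ|/2 = 134.5.

134.5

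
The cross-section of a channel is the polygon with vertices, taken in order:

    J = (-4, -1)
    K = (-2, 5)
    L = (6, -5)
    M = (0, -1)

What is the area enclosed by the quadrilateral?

26

Apply the shoelace formula: 2A = Σ (x_i·y_{i+1} − x_{i+1}·y_i), indices taken mod 4.
Σ = (-22) + (-20) + (-6) + (-4) = -52
Area = |Σ|/2 = 26.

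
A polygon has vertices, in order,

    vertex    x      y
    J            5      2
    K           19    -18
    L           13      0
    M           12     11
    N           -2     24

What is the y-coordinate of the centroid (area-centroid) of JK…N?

Apply the surveyor's formula. First the cross-terms c_i = x_i·y_{i+1} − x_{i+1}·y_i:
  -128, 234, 143, 310, -124  ⇒  2A = 435, A = 217.5.
Then Σ (y_i + y_{i+1})·c_i = 7035, so ȳ = 7035 / (6·217.5) = 469/87.

469/87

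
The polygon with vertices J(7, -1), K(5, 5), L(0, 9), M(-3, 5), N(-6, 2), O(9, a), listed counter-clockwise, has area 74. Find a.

-3

Write out the shoelace sum; only the two edges meeting at O involve a:
2·Area = [((-6)·a − 9·2) + (9·(-1) − 7·a)] + 136
       = -13·a + 109 = 148
⇒ a = -3.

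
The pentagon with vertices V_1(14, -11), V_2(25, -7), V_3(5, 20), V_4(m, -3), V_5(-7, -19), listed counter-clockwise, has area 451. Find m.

Write out the shoelace sum; only the two edges meeting at V_4 involve m:
2·Area = [(5·(-3) − m·20) + (m·(-19) − (-7)·(-3))] + 1055
       = -39·m + 1019 = 902
⇒ m = 3.

3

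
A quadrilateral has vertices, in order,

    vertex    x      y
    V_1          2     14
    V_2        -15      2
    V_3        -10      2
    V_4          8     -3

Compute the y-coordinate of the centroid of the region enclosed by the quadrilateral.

389/84

Apply the shoelace (surveyor's) formula. First the cross-terms c_i = x_i·y_{i+1} − x_{i+1}·y_i:
  214, -10, 14, 118  ⇒  2A = 336, A = 168.
Then Σ (y_i + y_{i+1})·c_i = 4668, so ȳ = 4668 / (6·168) = 389/84.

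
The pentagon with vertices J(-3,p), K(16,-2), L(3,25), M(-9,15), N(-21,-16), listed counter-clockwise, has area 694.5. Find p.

Write out the shoelace sum; only the two edges meeting at J involve p:
2·Area = [((-21)·p − (-3)·(-16)) + ((-3)·(-2) − 16·p)] + 1135
       = -37·p + 1093 = 1389
⇒ p = -8.

-8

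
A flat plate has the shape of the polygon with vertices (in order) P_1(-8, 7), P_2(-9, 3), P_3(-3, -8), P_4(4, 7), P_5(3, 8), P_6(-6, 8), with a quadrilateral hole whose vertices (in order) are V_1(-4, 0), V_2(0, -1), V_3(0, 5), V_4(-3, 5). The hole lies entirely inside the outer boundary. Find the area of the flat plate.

98.5

Outer boundary:
Σ = (39) + (81) + (11) + (11) + (72) + (22) = 236
Area = |Σ|/2 = 118.
Hole:
Σ = (4) + (0) + (15) + (20) = 39
Area = |Σ|/2 = 19.5.
Net area = 118 − 19.5 = 98.5.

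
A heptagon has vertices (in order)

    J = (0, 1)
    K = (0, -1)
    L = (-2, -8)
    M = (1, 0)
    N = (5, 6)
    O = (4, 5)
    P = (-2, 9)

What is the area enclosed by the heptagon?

Apply the shoelace formula: 2A = Σ (x_i·y_{i+1} − x_{i+1}·y_i), indices taken mod 7.
Cross-terms: 0, -2, 8, 6, 1, 46, -2  ⇒  Σ = 57
Area = |Σ|/2 = 28.5.

28.5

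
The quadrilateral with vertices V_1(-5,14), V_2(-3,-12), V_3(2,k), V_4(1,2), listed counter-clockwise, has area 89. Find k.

-6

The doubled signed area Σ (x_i y_{i+1} − x_{i+1} y_i) is linear in k.
With k=0 it equals 154; the coefficient of k is -4 (from the two edges through V_3).
So -4·k + 154 = 2·89 = 178 ⇒ k = -6.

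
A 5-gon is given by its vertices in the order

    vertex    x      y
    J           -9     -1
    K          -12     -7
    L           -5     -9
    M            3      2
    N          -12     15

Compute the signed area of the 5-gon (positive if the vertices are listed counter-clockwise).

178.5

Apply the shoelace (surveyor's) formula: 2A = Σ (x_i·y_{i+1} − x_{i+1}·y_i), indices taken mod 5.
Cross-terms: 51, 73, 17, 69, 147  ⇒  Σ = 357
Signed area = Σ/2 = 178.5 (positive ⇒ counter-clockwise traversal).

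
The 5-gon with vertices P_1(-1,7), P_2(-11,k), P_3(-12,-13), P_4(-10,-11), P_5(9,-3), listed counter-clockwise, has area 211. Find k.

Write out the shoelace sum; only the two edges meeting at P_2 involve k:
2·Area = [((-1)·k − (-11)·7) + ((-11)·(-13) − (-12)·k)] + 191
       = 11·k + 411 = 422
⇒ k = 1.

1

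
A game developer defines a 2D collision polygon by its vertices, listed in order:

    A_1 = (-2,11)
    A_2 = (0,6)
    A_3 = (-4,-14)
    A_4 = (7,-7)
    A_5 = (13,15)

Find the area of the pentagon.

Cross-terms: -12, 24, 126, 196, 173  ⇒  Σ = 507
Area = |Σ|/2 = 253.5.

253.5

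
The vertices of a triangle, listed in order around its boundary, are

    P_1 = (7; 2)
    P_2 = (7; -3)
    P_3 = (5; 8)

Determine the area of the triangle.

Apply the shoelace (surveyor's) formula: 2A = Σ (x_i·y_{i+1} − x_{i+1}·y_i), indices taken mod 3.
Cross-terms: -35, 71, -46  ⇒  Σ = -10
Area = |Σ|/2 = 5.

5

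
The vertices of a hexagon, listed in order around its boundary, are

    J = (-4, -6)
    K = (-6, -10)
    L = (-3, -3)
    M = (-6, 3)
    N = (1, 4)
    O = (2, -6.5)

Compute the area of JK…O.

57.25

Σ = (4) + (-12) + (-27) + (-27) + (-14.5) + (-38) = -114.5
Area = |Σ|/2 = 57.25.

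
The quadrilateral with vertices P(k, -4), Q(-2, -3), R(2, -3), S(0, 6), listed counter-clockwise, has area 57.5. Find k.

Write out the shoelace sum; only the two edges meeting at P involve k:
2·Area = [(0·(-4) − k·6) + (k·(-3) − (-2)·(-4))] + 24
       = -9·k + 16 = 115
⇒ k = -11.

-11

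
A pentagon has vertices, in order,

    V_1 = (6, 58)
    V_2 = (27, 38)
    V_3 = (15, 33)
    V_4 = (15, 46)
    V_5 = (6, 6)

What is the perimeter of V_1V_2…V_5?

148

|V_1V_2| = √((21)² + (-20)²) = √841 = 29
|V_2V_3| = √((-12)² + (-5)²) = √169 = 13
|V_3V_4| = √((0)² + (13)²) = √169 = 13
|V_4V_5| = √((-9)² + (-40)²) = √1681 = 41
|V_5V_1| = √((0)² + (52)²) = √2704 = 52
Perimeter = 29 + 13 + 13 + 41 + 52 = 148.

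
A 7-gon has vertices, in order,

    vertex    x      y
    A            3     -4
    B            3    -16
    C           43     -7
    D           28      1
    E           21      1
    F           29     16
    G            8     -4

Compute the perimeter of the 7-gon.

128

|AB| = √((0)² + (-12)²) = √144 = 12
|BC| = √((40)² + (9)²) = √1681 = 41
|CD| = √((-15)² + (8)²) = √289 = 17
|DE| = √((-7)² + (0)²) = √49 = 7
|EF| = √((8)² + (15)²) = √289 = 17
|FG| = √((-21)² + (-20)²) = √841 = 29
|GA| = √((-5)² + (0)²) = √25 = 5
Perimeter = 12 + 41 + 17 + 7 + 17 + 29 + 5 = 128.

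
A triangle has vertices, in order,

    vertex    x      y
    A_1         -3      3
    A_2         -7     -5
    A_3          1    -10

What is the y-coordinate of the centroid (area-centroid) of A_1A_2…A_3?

Apply the shoelace formula. First the cross-terms c_i = x_i·y_{i+1} − x_{i+1}·y_i:
  36, 75, -27  ⇒  2A = 84, A = 42.
Then Σ (y_i + y_{i+1})·c_i = -1008, so ȳ = -1008 / (6·42) = -4.

-4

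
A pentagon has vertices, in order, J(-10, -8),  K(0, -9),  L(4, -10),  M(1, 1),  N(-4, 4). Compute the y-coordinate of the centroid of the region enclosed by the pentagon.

-647/165

Apply Gauss's area formula. First the cross-terms c_i = x_i·y_{i+1} − x_{i+1}·y_i:
  90, 36, 14, 8, 72  ⇒  2A = 220, A = 110.
Then Σ (y_i + y_{i+1})·c_i = -2588, so ȳ = -2588 / (6·110) = -647/165.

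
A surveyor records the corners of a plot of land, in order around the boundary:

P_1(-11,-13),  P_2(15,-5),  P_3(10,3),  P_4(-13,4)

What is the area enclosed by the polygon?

318.5

Apply the shoelace (surveyor's) formula: 2A = Σ (x_i·y_{i+1} − x_{i+1}·y_i), indices taken mod 4.
Σ = (250) + (95) + (79) + (213) = 637
Area = |Σ|/2 = 318.5.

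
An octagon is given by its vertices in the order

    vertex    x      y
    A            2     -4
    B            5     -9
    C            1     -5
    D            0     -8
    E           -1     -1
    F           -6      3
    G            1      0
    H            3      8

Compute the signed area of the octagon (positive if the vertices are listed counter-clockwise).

A→B: (2)(-9) − (5)(-4) = 2
B→C: (5)(-5) − (1)(-9) = -16
C→D: (1)(-8) − (0)(-5) = -8
D→E: (0)(-1) − (-1)(-8) = -8
E→F: (-1)(3) − (-6)(-1) = -9
F→G: (-6)(0) − (1)(3) = -3
G→H: (1)(8) − (3)(0) = 8
H→A: (3)(-4) − (2)(8) = -28
Σ = -62
Signed area = Σ/2 = -31 (negative ⇒ clockwise traversal).

-31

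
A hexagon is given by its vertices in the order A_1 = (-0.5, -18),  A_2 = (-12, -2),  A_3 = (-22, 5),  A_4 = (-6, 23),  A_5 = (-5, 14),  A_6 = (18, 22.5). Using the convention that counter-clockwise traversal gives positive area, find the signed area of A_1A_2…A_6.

-720.625

Cross-terms: -215, -104, -476, 31, -364.5, -312.75  ⇒  Σ = -1441.25
Signed area = Σ/2 = -720.625 (negative ⇒ clockwise traversal).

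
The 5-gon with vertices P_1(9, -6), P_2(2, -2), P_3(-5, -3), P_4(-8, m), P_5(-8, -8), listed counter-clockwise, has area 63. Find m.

-4

The doubled signed area Σ (x_i y_{i+1} − x_{i+1} y_i) is linear in m.
With m=0 it equals 138; the coefficient of m is 3 (from the two edges through P_4).
So 3·m + 138 = 2·63 = 126 ⇒ m = -4.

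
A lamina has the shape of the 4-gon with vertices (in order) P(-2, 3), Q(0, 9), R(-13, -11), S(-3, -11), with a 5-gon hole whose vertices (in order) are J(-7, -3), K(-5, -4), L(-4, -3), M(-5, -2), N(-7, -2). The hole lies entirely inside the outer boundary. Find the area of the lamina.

85

Outer boundary:
Apply the surveyor's formula: 2A = Σ (x_i·y_{i+1} − x_{i+1}·y_i), indices taken mod 4.
Σ = (-18) + (117) + (110) + (-31) = 178
Area = |Σ|/2 = 89.
Hole:
Apply the shoelace formula: 2A = Σ (x_i·y_{i+1} − x_{i+1}·y_i), indices taken mod 5.
J→K: (-7)(-4) − (-5)(-3) = 13
K→L: (-5)(-3) − (-4)(-4) = -1
L→M: (-4)(-2) − (-5)(-3) = -7
M→N: (-5)(-2) − (-7)(-2) = -4
N→J: (-7)(-3) − (-7)(-2) = 7
Σ = 8
Area = |Σ|/2 = 4.
Net area = 89 − 4 = 85.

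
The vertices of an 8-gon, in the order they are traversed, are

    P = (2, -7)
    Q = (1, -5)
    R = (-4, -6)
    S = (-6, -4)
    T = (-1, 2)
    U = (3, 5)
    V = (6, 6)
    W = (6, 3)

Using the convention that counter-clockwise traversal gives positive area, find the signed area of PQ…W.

-77

Apply the shoelace formula: 2A = Σ (x_i·y_{i+1} − x_{i+1}·y_i), indices taken mod 8.
Σ = (-3) + (-26) + (-20) + (-16) + (-11) + (-12) + (-18) + (-48) = -154
Signed area = Σ/2 = -77 (negative ⇒ clockwise traversal).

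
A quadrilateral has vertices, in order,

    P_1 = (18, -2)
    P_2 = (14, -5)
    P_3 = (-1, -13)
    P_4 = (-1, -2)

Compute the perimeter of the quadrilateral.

52

|P_1P_2| = √((-4)² + (-3)²) = √25 = 5
|P_2P_3| = √((-15)² + (-8)²) = √289 = 17
|P_3P_4| = √((0)² + (11)²) = √121 = 11
|P_4P_1| = √((19)² + (0)²) = √361 = 19
Perimeter = 5 + 17 + 11 + 19 = 52.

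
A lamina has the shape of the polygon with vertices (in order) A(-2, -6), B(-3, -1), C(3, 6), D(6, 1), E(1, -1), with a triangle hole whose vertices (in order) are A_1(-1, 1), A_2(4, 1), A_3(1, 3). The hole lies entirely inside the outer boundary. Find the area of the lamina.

Outer boundary:
Apply the shoelace (surveyor's) formula: 2A = Σ (x_i·y_{i+1} − x_{i+1}·y_i), indices taken mod 5.
Σ = (-16) + (-15) + (-33) + (-7) + (-8) = -79
Area = |Σ|/2 = 39.5.
Hole:
Apply the surveyor's formula: 2A = Σ (x_i·y_{i+1} − x_{i+1}·y_i), indices taken mod 3.
A_1→A_2: (-1)(1) − (4)(1) = -5
A_2→A_3: (4)(3) − (1)(1) = 11
A_3→A_1: (1)(1) − (-1)(3) = 4
Σ = 10
Area = |Σ|/2 = 5.
Net area = 39.5 − 5 = 34.5.

34.5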